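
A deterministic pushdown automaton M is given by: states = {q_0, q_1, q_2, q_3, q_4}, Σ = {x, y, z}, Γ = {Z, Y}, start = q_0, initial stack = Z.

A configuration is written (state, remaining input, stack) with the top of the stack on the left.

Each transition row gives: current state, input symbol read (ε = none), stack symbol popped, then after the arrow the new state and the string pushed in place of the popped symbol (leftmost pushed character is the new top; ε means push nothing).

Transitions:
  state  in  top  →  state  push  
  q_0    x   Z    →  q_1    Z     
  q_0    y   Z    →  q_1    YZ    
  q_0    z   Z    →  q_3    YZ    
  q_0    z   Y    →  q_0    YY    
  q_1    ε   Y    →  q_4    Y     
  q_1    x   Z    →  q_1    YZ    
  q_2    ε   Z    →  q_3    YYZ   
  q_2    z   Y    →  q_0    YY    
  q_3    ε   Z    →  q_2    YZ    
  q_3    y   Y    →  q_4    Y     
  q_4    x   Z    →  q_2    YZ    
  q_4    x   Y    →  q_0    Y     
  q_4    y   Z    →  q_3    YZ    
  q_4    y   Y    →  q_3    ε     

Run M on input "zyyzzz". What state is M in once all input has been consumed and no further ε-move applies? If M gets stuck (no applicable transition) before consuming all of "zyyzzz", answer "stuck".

(q_0, zyyzzz, Z) ⊢ (q_3, yyzzz, YZ) ⊢ (q_4, yzzz, YZ) ⊢ (q_3, zzz, Z) ⊢ (q_2, zzz, YZ) ⊢ (q_0, zz, YYZ) ⊢ (q_0, z, YYYZ) ⊢ (q_0, ε, YYYYZ)
All input consumed; M is in state q_0.

q_0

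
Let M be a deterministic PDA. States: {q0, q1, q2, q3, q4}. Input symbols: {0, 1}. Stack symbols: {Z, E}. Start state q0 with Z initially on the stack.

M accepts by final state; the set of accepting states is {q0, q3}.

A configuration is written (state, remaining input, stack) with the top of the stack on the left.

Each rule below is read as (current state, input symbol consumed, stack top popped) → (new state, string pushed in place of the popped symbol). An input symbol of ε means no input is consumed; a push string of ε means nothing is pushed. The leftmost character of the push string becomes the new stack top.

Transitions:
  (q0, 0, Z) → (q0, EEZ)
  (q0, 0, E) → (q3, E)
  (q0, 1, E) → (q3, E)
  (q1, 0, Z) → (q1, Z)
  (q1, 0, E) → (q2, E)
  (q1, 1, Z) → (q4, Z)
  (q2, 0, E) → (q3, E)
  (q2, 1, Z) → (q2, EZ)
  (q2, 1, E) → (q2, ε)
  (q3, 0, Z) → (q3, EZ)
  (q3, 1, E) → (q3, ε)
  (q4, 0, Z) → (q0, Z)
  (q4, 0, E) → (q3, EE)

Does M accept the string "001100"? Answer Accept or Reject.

Reject

(q0, 001100, Z)
  read 0, top Z: go to q0, push EEZ → (q0, 01100, EEZ)
  read 0, top E: go to q3, push E → (q3, 1100, EEZ)
  read 1, top E: go to q3, push ε → (q3, 100, EZ)
  read 1, top E: go to q3, push ε → (q3, 00, Z)
  read 0, top Z: go to q3, push EZ → (q3, 0, EZ)
No transition applies at (q3, 0, EZ); input not fully consumed.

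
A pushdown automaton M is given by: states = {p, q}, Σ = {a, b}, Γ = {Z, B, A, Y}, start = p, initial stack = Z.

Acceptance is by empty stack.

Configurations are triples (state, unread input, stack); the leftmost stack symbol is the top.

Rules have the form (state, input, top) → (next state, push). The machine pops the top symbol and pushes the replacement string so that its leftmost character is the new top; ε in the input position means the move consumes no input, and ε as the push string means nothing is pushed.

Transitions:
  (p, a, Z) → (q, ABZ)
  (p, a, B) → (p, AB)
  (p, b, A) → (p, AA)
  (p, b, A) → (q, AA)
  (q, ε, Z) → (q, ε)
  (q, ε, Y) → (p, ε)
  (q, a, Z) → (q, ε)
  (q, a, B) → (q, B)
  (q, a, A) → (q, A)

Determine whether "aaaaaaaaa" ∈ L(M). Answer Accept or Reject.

Reject

No computation consumes all input and empties the stack.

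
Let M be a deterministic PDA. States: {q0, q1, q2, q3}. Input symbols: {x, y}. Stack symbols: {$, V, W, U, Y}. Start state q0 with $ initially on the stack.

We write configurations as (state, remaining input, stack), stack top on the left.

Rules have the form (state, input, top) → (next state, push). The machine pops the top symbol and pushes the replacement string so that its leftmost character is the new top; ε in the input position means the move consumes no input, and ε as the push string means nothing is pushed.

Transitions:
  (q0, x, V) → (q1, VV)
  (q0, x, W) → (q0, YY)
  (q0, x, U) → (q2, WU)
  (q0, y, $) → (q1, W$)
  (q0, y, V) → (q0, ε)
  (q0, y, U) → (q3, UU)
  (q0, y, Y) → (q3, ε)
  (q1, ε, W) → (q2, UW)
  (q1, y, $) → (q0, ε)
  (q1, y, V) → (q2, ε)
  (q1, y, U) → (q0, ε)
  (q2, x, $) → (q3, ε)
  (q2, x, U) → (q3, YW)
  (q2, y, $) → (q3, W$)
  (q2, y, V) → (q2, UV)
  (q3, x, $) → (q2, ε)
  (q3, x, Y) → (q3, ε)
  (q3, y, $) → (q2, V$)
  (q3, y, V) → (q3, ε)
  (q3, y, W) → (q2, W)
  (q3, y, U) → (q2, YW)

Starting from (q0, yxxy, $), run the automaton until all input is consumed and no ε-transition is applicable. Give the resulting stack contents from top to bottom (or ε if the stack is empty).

WW$

(q0, yxxy, $)
  read y, top $: go to q1, push W$ → (q1, xxy, W$)
  ε-move, top W: go to q2, push UW → (q2, xxy, UW$)
  read x, top U: go to q3, push YW → (q3, xy, YWW$)
  read x, top Y: go to q3, push ε → (q3, y, WW$)
  read y, top W: go to q2, push W → (q2, ε, WW$)
All input consumed in state q2 with stack WW$.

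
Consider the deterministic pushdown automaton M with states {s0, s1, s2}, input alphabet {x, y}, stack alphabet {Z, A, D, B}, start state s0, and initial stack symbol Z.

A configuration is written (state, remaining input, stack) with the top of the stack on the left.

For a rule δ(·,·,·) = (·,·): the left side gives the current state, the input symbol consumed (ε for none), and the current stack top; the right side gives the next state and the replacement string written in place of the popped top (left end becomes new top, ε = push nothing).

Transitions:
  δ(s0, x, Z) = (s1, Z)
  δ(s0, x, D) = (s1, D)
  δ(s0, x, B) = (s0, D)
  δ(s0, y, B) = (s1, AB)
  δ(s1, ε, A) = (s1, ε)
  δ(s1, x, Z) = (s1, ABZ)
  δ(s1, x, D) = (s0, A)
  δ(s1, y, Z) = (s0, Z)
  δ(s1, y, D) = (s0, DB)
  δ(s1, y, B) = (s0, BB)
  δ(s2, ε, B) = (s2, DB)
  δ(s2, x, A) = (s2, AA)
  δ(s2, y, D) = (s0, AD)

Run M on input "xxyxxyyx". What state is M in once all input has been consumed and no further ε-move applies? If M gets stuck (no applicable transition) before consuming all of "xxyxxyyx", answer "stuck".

stuck

(s0, xxyxxyyx, Z)
  read x, top Z: go to s1, push Z → (s1, xyxxyyx, Z)
  read x, top Z: go to s1, push ABZ → (s1, yxxyyx, ABZ)
  ε-move, top A: go to s1, push ε → (s1, yxxyyx, BZ)
  read y, top B: go to s0, push BB → (s0, xxyyx, BBZ)
  read x, top B: go to s0, push D → (s0, xyyx, DBZ)
  read x, top D: go to s1, push D → (s1, yyx, DBZ)
  read y, top D: go to s0, push DB → (s0, yx, DBBZ)
No transition for (s0, y, top D); M blocks with input yx remaining.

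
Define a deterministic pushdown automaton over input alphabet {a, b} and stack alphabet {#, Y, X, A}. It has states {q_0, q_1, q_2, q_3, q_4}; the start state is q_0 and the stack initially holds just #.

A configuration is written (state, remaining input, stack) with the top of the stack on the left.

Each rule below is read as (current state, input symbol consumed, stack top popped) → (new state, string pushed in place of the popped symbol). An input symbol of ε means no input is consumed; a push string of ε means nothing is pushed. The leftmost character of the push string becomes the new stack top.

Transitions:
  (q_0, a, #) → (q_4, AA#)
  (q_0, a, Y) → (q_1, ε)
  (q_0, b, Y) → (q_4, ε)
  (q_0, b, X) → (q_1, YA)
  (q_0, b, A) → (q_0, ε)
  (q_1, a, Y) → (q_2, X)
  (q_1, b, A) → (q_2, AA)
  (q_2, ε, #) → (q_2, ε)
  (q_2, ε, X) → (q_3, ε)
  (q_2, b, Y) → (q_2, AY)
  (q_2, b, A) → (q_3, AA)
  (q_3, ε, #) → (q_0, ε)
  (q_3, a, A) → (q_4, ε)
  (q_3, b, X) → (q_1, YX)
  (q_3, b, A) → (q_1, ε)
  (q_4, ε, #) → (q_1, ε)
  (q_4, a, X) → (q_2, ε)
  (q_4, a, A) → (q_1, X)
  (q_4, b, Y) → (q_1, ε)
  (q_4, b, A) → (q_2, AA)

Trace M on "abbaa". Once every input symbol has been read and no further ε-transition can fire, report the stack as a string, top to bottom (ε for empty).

XAA#

(q_0, abbaa, #)
  read a, top #: go to q_4, push AA# → (q_4, bbaa, AA#)
  read b, top A: go to q_2, push AA → (q_2, baa, AAA#)
  read b, top A: go to q_3, push AA → (q_3, aa, AAAA#)
  read a, top A: go to q_4, push ε → (q_4, a, AAA#)
  read a, top A: go to q_1, push X → (q_1, ε, XAA#)
All input consumed in state q_1 with stack XAA#.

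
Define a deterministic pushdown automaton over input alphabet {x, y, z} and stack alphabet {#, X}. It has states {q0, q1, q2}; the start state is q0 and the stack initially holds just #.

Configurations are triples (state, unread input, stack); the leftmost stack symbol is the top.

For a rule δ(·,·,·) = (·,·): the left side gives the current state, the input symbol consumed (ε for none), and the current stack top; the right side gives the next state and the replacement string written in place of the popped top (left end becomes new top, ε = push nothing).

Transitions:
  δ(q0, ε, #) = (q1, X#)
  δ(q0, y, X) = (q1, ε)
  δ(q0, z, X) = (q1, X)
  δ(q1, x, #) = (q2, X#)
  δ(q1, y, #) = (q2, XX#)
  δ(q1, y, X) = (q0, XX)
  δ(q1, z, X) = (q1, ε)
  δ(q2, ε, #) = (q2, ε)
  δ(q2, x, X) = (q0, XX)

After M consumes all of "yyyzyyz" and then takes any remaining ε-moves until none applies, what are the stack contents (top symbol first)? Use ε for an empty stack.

X#

(q0, yyyzyyz, #)
  ε-move, top #: go to q1, push X# → (q1, yyyzyyz, X#)
  read y, top X: go to q0, push XX → (q0, yyzyyz, XX#)
  read y, top X: go to q1, push ε → (q1, yzyyz, X#)
  read y, top X: go to q0, push XX → (q0, zyyz, XX#)
  read z, top X: go to q1, push X → (q1, yyz, XX#)
  read y, top X: go to q0, push XX → (q0, yz, XXX#)
  read y, top X: go to q1, push ε → (q1, z, XX#)
  read z, top X: go to q1, push ε → (q1, ε, X#)
All input consumed in state q1 with stack X#.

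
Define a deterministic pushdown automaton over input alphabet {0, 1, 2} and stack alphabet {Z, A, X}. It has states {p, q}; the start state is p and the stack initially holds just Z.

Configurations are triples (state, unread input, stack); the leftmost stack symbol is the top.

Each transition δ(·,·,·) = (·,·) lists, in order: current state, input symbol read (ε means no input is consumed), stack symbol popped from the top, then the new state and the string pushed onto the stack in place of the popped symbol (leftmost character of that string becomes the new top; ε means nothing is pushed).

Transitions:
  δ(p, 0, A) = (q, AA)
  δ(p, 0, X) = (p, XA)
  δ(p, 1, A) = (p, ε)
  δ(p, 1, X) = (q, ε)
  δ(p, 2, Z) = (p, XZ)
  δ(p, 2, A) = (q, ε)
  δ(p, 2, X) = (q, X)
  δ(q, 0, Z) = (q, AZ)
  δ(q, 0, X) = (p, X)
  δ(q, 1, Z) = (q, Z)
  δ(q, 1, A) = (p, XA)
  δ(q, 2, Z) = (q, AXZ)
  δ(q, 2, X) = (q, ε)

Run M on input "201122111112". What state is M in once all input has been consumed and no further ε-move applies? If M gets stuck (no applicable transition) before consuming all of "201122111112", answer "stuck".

q

(p, 201122111112, Z)
  read 2, top Z: go to p, push XZ → (p, 01122111112, XZ)
  read 0, top X: go to p, push XA → (p, 1122111112, XAZ)
  read 1, top X: go to q, push ε → (q, 122111112, AZ)
  read 1, top A: go to p, push XA → (p, 22111112, XAZ)
  read 2, top X: go to q, push X → (q, 2111112, XAZ)
  read 2, top X: go to q, push ε → (q, 111112, AZ)
  read 1, top A: go to p, push XA → (p, 11112, XAZ)
  read 1, top X: go to q, push ε → (q, 1112, AZ)
  read 1, top A: go to p, push XA → (p, 112, XAZ)
  read 1, top X: go to q, push ε → (q, 12, AZ)
  read 1, top A: go to p, push XA → (p, 2, XAZ)
  read 2, top X: go to q, push X → (q, ε, XAZ)
All input consumed; M is in state q.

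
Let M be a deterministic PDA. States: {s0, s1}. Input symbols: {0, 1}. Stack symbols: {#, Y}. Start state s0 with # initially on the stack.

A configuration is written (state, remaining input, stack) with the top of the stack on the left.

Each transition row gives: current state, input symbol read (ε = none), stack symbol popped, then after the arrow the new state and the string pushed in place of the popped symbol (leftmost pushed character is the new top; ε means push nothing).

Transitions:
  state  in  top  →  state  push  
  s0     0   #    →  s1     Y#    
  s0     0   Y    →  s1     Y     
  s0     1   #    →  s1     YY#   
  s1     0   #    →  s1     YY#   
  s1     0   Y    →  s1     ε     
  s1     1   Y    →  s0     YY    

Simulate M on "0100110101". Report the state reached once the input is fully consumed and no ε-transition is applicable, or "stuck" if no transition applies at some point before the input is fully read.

(s0, 0100110101, #)
  read 0, top #: go to s1, push Y# → (s1, 100110101, Y#)
  read 1, top Y: go to s0, push YY → (s0, 00110101, YY#)
  read 0, top Y: go to s1, push Y → (s1, 0110101, YY#)
  read 0, top Y: go to s1, push ε → (s1, 110101, Y#)
  read 1, top Y: go to s0, push YY → (s0, 10101, YY#)
No transition for (s0, 1, top Y); M blocks with input 10101 remaining.

stuck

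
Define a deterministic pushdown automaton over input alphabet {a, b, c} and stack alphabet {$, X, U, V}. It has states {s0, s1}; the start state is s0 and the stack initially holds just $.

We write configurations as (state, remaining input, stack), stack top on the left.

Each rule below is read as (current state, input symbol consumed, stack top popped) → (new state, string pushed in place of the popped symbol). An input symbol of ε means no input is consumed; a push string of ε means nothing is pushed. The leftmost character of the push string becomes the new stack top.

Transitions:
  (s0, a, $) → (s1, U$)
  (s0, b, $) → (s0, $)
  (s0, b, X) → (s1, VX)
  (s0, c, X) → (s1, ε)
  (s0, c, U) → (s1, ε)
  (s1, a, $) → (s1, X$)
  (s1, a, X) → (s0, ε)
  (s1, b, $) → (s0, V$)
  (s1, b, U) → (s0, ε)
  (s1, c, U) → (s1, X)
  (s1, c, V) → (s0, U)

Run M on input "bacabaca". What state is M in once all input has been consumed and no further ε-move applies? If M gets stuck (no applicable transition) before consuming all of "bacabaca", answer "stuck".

s0

(s0, bacabaca, $)
  read b, top $: go to s0, push $ → (s0, acabaca, $)
  read a, top $: go to s1, push U$ → (s1, cabaca, U$)
  read c, top U: go to s1, push X → (s1, abaca, X$)
  read a, top X: go to s0, push ε → (s0, baca, $)
  read b, top $: go to s0, push $ → (s0, aca, $)
  read a, top $: go to s1, push U$ → (s1, ca, U$)
  read c, top U: go to s1, push X → (s1, a, X$)
  read a, top X: go to s0, push ε → (s0, ε, $)
All input consumed; M is in state s0.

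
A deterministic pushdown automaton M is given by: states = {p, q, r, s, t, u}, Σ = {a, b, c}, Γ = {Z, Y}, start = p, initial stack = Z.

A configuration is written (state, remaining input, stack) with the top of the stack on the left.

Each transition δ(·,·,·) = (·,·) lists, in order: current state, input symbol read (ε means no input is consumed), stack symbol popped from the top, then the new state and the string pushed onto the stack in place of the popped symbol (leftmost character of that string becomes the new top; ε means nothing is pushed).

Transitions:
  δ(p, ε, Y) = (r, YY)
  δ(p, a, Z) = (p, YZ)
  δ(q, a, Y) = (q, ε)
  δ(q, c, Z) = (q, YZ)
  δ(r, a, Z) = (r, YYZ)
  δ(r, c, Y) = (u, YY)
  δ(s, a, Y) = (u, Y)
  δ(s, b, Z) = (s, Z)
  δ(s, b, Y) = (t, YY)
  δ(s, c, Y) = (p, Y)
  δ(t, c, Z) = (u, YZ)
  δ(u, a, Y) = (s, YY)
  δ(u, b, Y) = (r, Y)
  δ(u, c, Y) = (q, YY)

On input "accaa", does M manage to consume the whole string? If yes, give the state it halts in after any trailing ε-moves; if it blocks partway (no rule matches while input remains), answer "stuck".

(p, accaa, Z)
  read a, top Z: go to p, push YZ → (p, ccaa, YZ)
  ε-move, top Y: go to r, push YY → (r, ccaa, YYZ)
  read c, top Y: go to u, push YY → (u, caa, YYYZ)
  read c, top Y: go to q, push YY → (q, aa, YYYYZ)
  read a, top Y: go to q, push ε → (q, a, YYYZ)
  read a, top Y: go to q, push ε → (q, ε, YYZ)
All input consumed; M is in state q.

q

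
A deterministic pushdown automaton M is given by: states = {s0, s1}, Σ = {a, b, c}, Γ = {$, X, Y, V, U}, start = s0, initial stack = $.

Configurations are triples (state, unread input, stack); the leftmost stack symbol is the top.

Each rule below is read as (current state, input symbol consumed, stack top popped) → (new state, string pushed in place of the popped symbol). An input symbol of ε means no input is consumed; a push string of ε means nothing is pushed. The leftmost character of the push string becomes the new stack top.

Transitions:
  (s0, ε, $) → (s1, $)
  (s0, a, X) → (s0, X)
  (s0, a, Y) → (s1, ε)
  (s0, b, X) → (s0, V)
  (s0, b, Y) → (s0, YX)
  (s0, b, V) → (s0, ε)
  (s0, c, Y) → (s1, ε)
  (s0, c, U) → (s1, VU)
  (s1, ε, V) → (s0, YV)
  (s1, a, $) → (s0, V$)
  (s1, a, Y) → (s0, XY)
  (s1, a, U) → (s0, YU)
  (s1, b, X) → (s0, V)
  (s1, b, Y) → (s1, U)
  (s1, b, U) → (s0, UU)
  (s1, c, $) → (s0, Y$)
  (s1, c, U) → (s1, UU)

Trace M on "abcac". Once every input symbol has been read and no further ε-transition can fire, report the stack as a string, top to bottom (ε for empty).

(s0, abcac, $) ⊢ (s1, abcac, $) ⊢ (s0, bcac, V$) ⊢ (s0, cac, $) ⊢ (s1, cac, $) ⊢ (s0, ac, Y$) ⊢ (s1, c, $) ⊢ (s0, ε, Y$)
All input consumed in state s0 with stack Y$.

Y$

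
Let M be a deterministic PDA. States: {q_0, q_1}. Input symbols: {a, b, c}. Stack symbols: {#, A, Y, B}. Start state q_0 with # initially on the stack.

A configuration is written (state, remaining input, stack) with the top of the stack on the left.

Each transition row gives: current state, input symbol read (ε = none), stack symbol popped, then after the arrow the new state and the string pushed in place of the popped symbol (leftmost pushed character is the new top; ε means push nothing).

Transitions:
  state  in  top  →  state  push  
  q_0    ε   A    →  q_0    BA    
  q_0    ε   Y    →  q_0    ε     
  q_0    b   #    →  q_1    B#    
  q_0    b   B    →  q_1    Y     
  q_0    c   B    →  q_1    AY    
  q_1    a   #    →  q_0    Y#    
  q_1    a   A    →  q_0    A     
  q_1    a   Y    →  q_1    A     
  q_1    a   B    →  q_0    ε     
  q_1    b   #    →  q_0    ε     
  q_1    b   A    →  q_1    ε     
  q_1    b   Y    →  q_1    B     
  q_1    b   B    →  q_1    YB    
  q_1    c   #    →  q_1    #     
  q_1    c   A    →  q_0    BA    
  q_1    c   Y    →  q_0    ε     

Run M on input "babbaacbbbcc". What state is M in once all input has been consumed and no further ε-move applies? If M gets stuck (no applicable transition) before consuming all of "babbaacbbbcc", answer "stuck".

q_1

(q_0, babbaacbbbcc, #)
  read b, top #: go to q_1, push B# → (q_1, abbaacbbbcc, B#)
  read a, top B: go to q_0, push ε → (q_0, bbaacbbbcc, #)
  read b, top #: go to q_1, push B# → (q_1, baacbbbcc, B#)
  read b, top B: go to q_1, push YB → (q_1, aacbbbcc, YB#)
  read a, top Y: go to q_1, push A → (q_1, acbbbcc, AB#)
  read a, top A: go to q_0, push A → (q_0, cbbbcc, AB#)
  ε-move, top A: go to q_0, push BA → (q_0, cbbbcc, BAB#)
  read c, top B: go to q_1, push AY → (q_1, bbbcc, AYAB#)
  read b, top A: go to q_1, push ε → (q_1, bbcc, YAB#)
  read b, top Y: go to q_1, push B → (q_1, bcc, BAB#)
  read b, top B: go to q_1, push YB → (q_1, cc, YBAB#)
  read c, top Y: go to q_0, push ε → (q_0, c, BAB#)
  read c, top B: go to q_1, push AY → (q_1, ε, AYAB#)
All input consumed; M is in state q_1.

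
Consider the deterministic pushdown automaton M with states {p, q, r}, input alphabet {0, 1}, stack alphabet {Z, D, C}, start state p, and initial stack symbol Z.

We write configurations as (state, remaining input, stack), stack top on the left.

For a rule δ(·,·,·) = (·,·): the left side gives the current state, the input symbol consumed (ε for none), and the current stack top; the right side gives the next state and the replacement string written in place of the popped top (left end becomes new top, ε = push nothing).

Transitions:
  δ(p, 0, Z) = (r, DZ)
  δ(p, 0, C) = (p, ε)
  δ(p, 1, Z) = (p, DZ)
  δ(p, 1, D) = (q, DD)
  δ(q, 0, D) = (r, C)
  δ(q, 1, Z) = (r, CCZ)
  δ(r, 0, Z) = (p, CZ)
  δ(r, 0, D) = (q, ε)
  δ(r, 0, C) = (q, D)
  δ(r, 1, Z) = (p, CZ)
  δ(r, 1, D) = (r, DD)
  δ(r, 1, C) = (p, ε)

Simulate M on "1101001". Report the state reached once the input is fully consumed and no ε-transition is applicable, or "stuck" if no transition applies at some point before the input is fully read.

(p, 1101001, Z)
  read 1, top Z: go to p, push DZ → (p, 101001, DZ)
  read 1, top D: go to q, push DD → (q, 01001, DDZ)
  read 0, top D: go to r, push C → (r, 1001, CDZ)
  read 1, top C: go to p, push ε → (p, 001, DZ)
No transition for (p, 0, top D); M blocks with input 001 remaining.

stuck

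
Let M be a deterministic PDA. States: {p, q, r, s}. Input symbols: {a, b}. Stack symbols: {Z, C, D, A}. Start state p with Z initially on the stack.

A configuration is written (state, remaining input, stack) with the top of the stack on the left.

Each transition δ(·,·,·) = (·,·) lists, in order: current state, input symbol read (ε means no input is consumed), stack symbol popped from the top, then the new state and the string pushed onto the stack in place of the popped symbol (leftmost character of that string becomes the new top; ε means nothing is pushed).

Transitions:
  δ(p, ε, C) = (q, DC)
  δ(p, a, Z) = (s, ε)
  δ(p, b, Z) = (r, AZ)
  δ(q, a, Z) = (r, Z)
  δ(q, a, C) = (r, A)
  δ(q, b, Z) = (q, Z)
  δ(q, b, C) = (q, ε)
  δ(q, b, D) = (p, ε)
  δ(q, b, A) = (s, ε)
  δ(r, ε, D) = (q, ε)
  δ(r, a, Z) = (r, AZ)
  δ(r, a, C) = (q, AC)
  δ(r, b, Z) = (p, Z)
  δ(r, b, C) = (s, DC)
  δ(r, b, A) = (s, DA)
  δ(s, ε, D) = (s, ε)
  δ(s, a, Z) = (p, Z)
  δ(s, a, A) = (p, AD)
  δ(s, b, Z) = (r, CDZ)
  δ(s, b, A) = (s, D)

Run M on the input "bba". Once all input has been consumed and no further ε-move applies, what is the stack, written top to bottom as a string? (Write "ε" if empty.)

(p, bba, Z)
  read b, top Z: go to r, push AZ → (r, ba, AZ)
  read b, top A: go to s, push DA → (s, a, DAZ)
  ε-move, top D: go to s, push ε → (s, a, AZ)
  read a, top A: go to p, push AD → (p, ε, ADZ)
All input consumed in state p with stack ADZ.

ADZ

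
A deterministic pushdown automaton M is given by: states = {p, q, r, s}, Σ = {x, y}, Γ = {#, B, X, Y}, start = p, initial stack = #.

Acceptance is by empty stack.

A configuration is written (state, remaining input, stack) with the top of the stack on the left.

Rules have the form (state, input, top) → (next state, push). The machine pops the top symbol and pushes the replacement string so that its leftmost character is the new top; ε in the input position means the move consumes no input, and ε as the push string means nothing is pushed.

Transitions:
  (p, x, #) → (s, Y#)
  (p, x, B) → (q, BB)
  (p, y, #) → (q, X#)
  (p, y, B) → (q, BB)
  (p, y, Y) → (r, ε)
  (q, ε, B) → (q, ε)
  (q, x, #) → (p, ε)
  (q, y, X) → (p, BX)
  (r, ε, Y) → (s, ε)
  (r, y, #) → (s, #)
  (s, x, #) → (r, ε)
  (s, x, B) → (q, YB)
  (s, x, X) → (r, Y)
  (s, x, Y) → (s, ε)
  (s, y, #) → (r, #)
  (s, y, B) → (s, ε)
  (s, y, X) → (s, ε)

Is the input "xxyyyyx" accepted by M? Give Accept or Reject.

Accept

(p, xxyyyyx, #)
  read x, top #: go to s, push Y# → (s, xyyyyx, Y#)
  read x, top Y: go to s, push ε → (s, yyyyx, #)
  read y, top #: go to r, push # → (r, yyyx, #)
  read y, top #: go to s, push # → (s, yyx, #)
  read y, top #: go to r, push # → (r, yx, #)
  read y, top #: go to s, push # → (s, x, #)
  read x, top #: go to r, push ε → (r, ε, ε)
All input consumed and the stack is empty.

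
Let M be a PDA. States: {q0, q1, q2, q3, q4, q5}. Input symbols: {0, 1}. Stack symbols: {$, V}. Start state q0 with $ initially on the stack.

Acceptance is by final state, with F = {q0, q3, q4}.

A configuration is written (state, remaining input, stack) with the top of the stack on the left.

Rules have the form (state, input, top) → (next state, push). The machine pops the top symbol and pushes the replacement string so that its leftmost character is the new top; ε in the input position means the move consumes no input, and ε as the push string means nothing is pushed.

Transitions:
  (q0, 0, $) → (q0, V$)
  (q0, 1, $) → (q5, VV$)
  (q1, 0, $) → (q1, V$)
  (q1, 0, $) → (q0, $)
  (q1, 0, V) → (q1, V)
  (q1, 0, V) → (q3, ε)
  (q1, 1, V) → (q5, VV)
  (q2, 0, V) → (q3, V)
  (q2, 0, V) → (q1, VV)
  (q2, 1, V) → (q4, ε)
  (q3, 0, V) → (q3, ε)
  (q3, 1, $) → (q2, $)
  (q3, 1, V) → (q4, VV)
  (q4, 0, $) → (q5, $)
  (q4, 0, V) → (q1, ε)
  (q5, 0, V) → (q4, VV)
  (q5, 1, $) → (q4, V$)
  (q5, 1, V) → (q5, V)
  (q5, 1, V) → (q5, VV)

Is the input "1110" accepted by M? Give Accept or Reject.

Accept

One accepting computation: (q0, 1110, $) ⊢ (q5, 110, VV$) ⊢ (q5, 10, VV$) ⊢ (q5, 0, VV$) ⊢ (q4, ε, VVV$)
All input consumed and state q4 ∈ F.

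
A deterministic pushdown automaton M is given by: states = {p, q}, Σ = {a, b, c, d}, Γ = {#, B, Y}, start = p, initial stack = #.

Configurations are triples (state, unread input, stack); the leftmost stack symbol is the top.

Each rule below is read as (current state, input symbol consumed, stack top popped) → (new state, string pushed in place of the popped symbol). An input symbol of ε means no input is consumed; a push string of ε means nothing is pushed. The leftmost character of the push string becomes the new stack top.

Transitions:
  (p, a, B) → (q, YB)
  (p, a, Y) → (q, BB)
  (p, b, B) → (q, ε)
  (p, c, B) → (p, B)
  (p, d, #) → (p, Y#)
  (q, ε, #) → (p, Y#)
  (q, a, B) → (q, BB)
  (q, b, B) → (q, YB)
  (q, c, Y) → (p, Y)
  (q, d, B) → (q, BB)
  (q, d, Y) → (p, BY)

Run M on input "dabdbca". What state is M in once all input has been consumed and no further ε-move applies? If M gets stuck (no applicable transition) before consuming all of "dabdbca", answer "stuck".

q

(p, dabdbca, #)
  read d, top #: go to p, push Y# → (p, abdbca, Y#)
  read a, top Y: go to q, push BB → (q, bdbca, BB#)
  read b, top B: go to q, push YB → (q, dbca, YBB#)
  read d, top Y: go to p, push BY → (p, bca, BYBB#)
  read b, top B: go to q, push ε → (q, ca, YBB#)
  read c, top Y: go to p, push Y → (p, a, YBB#)
  read a, top Y: go to q, push BB → (q, ε, BBBB#)
All input consumed; M is in state q.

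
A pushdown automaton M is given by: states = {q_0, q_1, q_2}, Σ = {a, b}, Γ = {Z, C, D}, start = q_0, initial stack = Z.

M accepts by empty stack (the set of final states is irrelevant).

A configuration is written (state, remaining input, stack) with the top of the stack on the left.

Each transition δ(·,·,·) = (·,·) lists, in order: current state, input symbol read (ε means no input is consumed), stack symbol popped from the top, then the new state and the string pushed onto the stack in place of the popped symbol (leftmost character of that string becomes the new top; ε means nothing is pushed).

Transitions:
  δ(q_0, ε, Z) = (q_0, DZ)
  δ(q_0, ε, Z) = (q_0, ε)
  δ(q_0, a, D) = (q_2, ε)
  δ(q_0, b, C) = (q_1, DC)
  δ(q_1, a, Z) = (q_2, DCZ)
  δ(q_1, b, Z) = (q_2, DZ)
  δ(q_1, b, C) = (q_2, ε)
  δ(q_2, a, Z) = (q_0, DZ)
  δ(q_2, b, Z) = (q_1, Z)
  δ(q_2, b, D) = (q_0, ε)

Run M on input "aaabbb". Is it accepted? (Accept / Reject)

One accepting computation: (q_0, aaabbb, Z) ⊢ (q_0, aaabbb, DZ) ⊢ (q_2, aabbb, Z) ⊢ (q_0, abbb, DZ) ⊢ (q_2, bbb, Z) ⊢ (q_1, bb, Z) ⊢ (q_2, b, DZ) ⊢ (q_0, ε, Z) ⊢ (q_0, ε, ε)
All input consumed and the stack is empty.

Accept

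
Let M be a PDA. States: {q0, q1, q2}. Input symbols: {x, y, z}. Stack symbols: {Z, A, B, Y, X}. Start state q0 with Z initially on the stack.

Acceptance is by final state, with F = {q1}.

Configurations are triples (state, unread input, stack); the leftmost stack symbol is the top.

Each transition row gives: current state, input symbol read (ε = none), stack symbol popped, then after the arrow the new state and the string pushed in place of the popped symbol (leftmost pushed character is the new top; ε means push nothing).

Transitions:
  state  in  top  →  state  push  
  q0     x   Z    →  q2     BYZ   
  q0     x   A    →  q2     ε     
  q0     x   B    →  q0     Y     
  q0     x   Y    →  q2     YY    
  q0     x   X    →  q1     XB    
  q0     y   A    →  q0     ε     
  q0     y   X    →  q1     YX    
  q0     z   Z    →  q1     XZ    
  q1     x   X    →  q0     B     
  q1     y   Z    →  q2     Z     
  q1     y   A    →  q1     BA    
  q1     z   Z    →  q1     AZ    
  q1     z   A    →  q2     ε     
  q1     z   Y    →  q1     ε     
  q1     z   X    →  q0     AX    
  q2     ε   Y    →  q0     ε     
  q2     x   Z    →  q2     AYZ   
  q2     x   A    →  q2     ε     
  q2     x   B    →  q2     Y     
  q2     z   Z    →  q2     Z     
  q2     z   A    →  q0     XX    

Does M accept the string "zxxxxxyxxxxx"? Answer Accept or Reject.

Reject

No computation consumes all input and reaches a final state.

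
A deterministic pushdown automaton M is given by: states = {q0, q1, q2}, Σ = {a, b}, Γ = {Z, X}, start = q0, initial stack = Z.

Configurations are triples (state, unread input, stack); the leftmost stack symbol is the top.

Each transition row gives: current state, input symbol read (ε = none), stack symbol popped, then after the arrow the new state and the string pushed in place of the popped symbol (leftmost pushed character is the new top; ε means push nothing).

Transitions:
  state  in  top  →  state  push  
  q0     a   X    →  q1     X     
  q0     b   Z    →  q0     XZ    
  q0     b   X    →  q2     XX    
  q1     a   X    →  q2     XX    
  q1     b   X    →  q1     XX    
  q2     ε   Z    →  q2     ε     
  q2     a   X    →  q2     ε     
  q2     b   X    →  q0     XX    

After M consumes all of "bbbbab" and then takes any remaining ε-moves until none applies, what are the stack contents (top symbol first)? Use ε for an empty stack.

XXXXZ

(q0, bbbbab, Z) ⊢ (q0, bbbab, XZ) ⊢ (q2, bbab, XXZ) ⊢ (q0, bab, XXXZ) ⊢ (q2, ab, XXXXZ) ⊢ (q2, b, XXXZ) ⊢ (q0, ε, XXXXZ)
All input consumed in state q0 with stack XXXXZ.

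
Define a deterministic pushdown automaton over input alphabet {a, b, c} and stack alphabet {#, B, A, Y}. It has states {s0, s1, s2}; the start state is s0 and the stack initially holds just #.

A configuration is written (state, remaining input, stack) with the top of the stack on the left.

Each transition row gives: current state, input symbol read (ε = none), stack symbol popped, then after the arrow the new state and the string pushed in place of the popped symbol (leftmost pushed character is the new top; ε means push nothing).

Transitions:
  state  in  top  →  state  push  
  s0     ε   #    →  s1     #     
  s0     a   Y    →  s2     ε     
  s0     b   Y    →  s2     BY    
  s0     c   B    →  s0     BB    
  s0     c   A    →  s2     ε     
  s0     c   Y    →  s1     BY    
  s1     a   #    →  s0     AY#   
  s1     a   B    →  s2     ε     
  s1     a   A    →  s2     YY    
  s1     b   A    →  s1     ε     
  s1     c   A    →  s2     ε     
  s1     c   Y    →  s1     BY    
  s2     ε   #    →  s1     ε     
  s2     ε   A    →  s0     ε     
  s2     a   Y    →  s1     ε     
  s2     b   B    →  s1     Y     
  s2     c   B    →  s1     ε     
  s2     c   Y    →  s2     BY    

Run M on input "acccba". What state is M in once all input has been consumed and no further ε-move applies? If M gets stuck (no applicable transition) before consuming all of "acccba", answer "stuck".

stuck

(s0, acccba, #)
  ε-move, top #: go to s1, push # → (s1, acccba, #)
  read a, top #: go to s0, push AY# → (s0, cccba, AY#)
  read c, top A: go to s2, push ε → (s2, ccba, Y#)
  read c, top Y: go to s2, push BY → (s2, cba, BY#)
  read c, top B: go to s1, push ε → (s1, ba, Y#)
No transition for (s1, b, top Y); M blocks with input ba remaining.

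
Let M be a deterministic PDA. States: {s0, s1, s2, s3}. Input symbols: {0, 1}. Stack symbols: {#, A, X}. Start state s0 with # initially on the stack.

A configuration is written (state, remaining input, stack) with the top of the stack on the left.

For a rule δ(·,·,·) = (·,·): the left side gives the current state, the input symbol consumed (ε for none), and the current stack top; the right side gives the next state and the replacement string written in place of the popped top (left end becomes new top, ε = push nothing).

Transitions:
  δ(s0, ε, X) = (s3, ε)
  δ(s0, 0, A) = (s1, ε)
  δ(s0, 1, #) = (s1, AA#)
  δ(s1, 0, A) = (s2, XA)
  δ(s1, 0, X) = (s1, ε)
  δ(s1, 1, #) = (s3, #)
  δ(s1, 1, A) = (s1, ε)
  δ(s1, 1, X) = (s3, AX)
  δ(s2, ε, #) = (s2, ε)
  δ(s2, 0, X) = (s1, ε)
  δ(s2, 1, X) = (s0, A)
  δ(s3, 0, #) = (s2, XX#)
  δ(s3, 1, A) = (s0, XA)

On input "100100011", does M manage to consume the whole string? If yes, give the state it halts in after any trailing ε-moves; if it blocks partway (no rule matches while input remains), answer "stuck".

stuck

(s0, 100100011, #)
  read 1, top #: go to s1, push AA# → (s1, 00100011, AA#)
  read 0, top A: go to s2, push XA → (s2, 0100011, XAA#)
  read 0, top X: go to s1, push ε → (s1, 100011, AA#)
  read 1, top A: go to s1, push ε → (s1, 00011, A#)
  read 0, top A: go to s2, push XA → (s2, 0011, XA#)
  read 0, top X: go to s1, push ε → (s1, 011, A#)
  read 0, top A: go to s2, push XA → (s2, 11, XA#)
  read 1, top X: go to s0, push A → (s0, 1, AA#)
No transition for (s0, 1, top A); M blocks with input 1 remaining.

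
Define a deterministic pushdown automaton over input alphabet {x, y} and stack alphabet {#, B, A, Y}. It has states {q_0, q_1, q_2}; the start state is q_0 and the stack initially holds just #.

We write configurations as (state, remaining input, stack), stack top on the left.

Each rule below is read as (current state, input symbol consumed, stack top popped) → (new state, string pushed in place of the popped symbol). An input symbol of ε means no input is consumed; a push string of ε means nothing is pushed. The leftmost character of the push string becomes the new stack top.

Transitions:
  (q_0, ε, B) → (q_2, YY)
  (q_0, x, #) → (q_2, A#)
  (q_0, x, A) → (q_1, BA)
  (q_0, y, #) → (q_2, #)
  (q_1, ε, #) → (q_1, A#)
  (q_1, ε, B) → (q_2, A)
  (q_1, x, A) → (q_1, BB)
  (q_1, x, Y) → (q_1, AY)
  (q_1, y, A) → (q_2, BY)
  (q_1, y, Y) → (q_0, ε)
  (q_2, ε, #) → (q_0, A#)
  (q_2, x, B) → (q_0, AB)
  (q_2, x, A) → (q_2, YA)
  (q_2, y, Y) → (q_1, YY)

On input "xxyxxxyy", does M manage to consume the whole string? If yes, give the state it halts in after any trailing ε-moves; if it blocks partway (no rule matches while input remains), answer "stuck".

(q_0, xxyxxxyy, #)
  read x, top #: go to q_2, push A# → (q_2, xyxxxyy, A#)
  read x, top A: go to q_2, push YA → (q_2, yxxxyy, YA#)
  read y, top Y: go to q_1, push YY → (q_1, xxxyy, YYA#)
  read x, top Y: go to q_1, push AY → (q_1, xxyy, AYYA#)
  read x, top A: go to q_1, push BB → (q_1, xyy, BBYYA#)
  ε-move, top B: go to q_2, push A → (q_2, xyy, ABYYA#)
  read x, top A: go to q_2, push YA → (q_2, yy, YABYYA#)
  read y, top Y: go to q_1, push YY → (q_1, y, YYABYYA#)
  read y, top Y: go to q_0, push ε → (q_0, ε, YABYYA#)
All input consumed; M is in state q_0.

q_0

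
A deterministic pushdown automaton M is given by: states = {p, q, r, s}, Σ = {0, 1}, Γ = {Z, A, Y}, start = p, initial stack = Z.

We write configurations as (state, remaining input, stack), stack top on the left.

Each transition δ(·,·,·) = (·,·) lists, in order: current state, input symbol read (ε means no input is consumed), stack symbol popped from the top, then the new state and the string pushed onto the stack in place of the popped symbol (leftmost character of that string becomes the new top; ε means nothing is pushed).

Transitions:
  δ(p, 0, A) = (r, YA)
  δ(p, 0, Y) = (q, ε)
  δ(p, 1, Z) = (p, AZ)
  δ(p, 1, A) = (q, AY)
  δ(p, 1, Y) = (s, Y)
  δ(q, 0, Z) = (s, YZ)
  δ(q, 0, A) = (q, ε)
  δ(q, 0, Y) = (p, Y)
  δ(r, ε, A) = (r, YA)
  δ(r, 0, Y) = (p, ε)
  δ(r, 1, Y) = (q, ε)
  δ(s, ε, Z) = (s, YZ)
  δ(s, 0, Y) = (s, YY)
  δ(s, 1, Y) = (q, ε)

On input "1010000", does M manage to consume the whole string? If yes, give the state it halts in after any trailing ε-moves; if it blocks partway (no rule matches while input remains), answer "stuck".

(p, 1010000, Z)
  read 1, top Z: go to p, push AZ → (p, 010000, AZ)
  read 0, top A: go to r, push YA → (r, 10000, YAZ)
  read 1, top Y: go to q, push ε → (q, 0000, AZ)
  read 0, top A: go to q, push ε → (q, 000, Z)
  read 0, top Z: go to s, push YZ → (s, 00, YZ)
  read 0, top Y: go to s, push YY → (s, 0, YYZ)
  read 0, top Y: go to s, push YY → (s, ε, YYYZ)
All input consumed; M is in state s.

s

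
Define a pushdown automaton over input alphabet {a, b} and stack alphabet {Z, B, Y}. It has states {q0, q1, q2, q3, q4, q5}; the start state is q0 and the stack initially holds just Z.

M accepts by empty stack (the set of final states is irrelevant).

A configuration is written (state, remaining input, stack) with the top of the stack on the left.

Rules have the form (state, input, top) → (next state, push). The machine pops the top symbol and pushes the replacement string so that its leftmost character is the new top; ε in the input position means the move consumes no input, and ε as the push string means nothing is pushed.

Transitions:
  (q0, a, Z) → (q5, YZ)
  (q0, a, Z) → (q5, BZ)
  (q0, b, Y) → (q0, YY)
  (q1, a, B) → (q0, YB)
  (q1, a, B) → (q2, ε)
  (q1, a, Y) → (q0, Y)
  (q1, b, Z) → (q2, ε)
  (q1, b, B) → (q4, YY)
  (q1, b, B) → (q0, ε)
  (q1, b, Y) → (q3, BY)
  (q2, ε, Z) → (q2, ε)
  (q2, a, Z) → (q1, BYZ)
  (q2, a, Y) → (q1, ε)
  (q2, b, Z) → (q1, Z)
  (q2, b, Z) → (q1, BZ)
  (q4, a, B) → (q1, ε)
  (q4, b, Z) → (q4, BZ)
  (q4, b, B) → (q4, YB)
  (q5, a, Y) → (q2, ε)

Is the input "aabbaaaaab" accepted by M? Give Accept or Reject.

One accepting computation: (q0, aabbaaaaab, Z) ⊢ (q5, abbaaaaab, YZ) ⊢ (q2, bbaaaaab, Z) ⊢ (q1, baaaaab, BZ) ⊢ (q0, aaaaab, Z) ⊢ (q5, aaaab, YZ) ⊢ (q2, aaab, Z) ⊢ (q1, aab, BYZ) ⊢ (q2, ab, YZ) ⊢ (q1, b, Z) ⊢ (q2, ε, ε)
All input consumed and the stack is empty.

Accept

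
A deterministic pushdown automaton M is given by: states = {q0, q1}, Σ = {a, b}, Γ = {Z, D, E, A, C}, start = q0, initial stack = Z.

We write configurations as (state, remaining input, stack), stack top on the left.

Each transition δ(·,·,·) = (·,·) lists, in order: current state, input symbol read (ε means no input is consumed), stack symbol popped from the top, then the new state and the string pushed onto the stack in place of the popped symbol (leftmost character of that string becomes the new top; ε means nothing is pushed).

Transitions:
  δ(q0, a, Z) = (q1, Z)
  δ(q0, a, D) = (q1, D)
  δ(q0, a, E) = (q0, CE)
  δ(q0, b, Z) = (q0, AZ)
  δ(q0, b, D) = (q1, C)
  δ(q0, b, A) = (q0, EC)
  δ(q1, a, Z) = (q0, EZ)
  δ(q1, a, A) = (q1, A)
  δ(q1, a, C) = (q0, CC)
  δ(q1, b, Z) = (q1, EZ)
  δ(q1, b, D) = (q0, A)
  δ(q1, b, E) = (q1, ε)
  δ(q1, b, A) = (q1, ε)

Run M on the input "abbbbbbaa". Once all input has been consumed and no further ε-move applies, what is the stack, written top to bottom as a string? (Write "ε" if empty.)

(q0, abbbbbbaa, Z)
  read a, top Z: go to q1, push Z → (q1, bbbbbbaa, Z)
  read b, top Z: go to q1, push EZ → (q1, bbbbbaa, EZ)
  read b, top E: go to q1, push ε → (q1, bbbbaa, Z)
  read b, top Z: go to q1, push EZ → (q1, bbbaa, EZ)
  read b, top E: go to q1, push ε → (q1, bbaa, Z)
  read b, top Z: go to q1, push EZ → (q1, baa, EZ)
  read b, top E: go to q1, push ε → (q1, aa, Z)
  read a, top Z: go to q0, push EZ → (q0, a, EZ)
  read a, top E: go to q0, push CE → (q0, ε, CEZ)
All input consumed in state q0 with stack CEZ.

CEZ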